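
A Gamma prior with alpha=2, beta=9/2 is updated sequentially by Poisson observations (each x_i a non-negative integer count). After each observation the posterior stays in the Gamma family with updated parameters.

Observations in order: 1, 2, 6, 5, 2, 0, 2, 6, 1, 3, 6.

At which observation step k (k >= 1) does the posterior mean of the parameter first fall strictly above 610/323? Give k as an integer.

k = 5

obs 1: x=1 → posterior Gamma(3, 11/2)
obs 2: x=2 → posterior Gamma(5, 13/2)
obs 3: x=6 → posterior Gamma(11, 15/2)
obs 4: x=5 → posterior Gamma(16, 17/2)
obs 5: x=2 → posterior Gamma(18, 19/2)
obs 6: x=0 → posterior Gamma(18, 21/2)
obs 7: x=2 → posterior Gamma(20, 23/2)
obs 8: x=6 → posterior Gamma(26, 25/2)
obs 9: x=1 → posterior Gamma(27, 27/2)
obs 10: x=3 → posterior Gamma(30, 29/2)
obs 11: x=6 → posterior Gamma(36, 31/2)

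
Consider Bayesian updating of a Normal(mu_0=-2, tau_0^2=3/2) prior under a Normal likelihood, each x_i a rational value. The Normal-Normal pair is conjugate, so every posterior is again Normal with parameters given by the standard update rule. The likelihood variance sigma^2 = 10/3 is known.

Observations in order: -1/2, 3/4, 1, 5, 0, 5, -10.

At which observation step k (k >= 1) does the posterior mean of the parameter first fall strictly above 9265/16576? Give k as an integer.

obs 1: x=-1/2 → posterior Normal(-89/58, 30/29)
obs 2: x=3/4 → posterior Normal(-151/152, 15/19)
obs 3: x=1 → posterior Normal(-115/188, 30/47)
obs 4: x=5 → posterior Normal(65/224, 15/28)
obs 5: x=0 → posterior Normal(1/4, 6/13)
obs 6: x=5 → posterior Normal(245/296, 15/37)
obs 7: x=-10 → posterior Normal(-115/332, 30/83)

k = 6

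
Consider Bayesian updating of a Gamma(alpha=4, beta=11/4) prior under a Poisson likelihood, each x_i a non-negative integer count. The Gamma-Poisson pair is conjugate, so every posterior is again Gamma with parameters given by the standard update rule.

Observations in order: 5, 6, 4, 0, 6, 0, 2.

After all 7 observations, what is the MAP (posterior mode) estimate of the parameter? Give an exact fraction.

obs 1: x=5 → posterior Gamma(9, 15/4)
obs 2: x=6 → posterior Gamma(15, 19/4)
obs 3: x=4 → posterior Gamma(19, 23/4)
obs 4: x=0 → posterior Gamma(19, 27/4)
obs 5: x=6 → posterior Gamma(25, 31/4)
obs 6: x=0 → posterior Gamma(25, 35/4)
obs 7: x=2 → posterior Gamma(27, 39/4)

8/3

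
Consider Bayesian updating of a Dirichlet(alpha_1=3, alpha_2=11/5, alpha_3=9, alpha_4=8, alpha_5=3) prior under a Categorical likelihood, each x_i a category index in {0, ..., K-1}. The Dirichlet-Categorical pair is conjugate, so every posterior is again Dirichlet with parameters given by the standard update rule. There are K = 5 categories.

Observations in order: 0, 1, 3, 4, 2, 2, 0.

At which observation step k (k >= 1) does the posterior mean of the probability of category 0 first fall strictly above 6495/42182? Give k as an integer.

obs 1: x=0 → posterior Dirichlet(4, 11/5, 9, 8, 3)
obs 2: x=1 → posterior Dirichlet(4, 16/5, 9, 8, 3)
obs 3: x=3 → posterior Dirichlet(4, 16/5, 9, 9, 3)
obs 4: x=4 → posterior Dirichlet(4, 16/5, 9, 9, 4)
obs 5: x=2 → posterior Dirichlet(4, 16/5, 10, 9, 4)
obs 6: x=2 → posterior Dirichlet(4, 16/5, 11, 9, 4)
obs 7: x=0 → posterior Dirichlet(5, 16/5, 11, 9, 4)

k = 7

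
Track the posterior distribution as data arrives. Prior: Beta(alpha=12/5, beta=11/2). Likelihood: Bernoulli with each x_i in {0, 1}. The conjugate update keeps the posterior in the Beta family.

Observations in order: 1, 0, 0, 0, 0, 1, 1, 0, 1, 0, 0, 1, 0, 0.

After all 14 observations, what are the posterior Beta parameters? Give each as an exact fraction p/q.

obs 1: x=1 → posterior Beta(17/5, 11/2)
obs 2: x=0 → posterior Beta(17/5, 13/2)
obs 3: x=0 → posterior Beta(17/5, 15/2)
obs 4: x=0 → posterior Beta(17/5, 17/2)
obs 5: x=0 → posterior Beta(17/5, 19/2)
obs 6: x=1 → posterior Beta(22/5, 19/2)
obs 7: x=1 → posterior Beta(27/5, 19/2)
obs 8: x=0 → posterior Beta(27/5, 21/2)
obs 9: x=1 → posterior Beta(32/5, 21/2)
obs 10: x=0 → posterior Beta(32/5, 23/2)
obs 11: x=0 → posterior Beta(32/5, 25/2)
obs 12: x=1 → posterior Beta(37/5, 25/2)
obs 13: x=0 → posterior Beta(37/5, 27/2)
obs 14: x=0 → posterior Beta(37/5, 29/2)

alpha=37/5, beta=29/2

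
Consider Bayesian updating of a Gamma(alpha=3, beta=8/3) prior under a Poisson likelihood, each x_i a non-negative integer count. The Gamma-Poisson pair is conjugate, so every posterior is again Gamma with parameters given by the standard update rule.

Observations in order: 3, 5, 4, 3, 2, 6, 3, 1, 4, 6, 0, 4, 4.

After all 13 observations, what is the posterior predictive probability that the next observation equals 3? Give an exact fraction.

obs 1: x=3 → posterior Gamma(6, 11/3)
obs 2: x=5 → posterior Gamma(11, 14/3)
obs 3: x=4 → posterior Gamma(15, 17/3)
obs 4: x=3 → posterior Gamma(18, 20/3)
obs 5: x=2 → posterior Gamma(20, 23/3)
obs 6: x=6 → posterior Gamma(26, 26/3)
obs 7: x=3 → posterior Gamma(29, 29/3)
obs 8: x=1 → posterior Gamma(30, 32/3)
obs 9: x=4 → posterior Gamma(34, 35/3)
obs 10: x=6 → posterior Gamma(40, 38/3)
obs 11: x=0 → posterior Gamma(40, 41/3)
obs 12: x=4 → posterior Gamma(44, 44/3)
obs 13: x=4 → posterior Gamma(48, 47/3)

241133208626482879806034850863262440670333984310484068164917449867610231719593884203/1110223024625156540423631668090820312500000000000000000000000000000000000000000000000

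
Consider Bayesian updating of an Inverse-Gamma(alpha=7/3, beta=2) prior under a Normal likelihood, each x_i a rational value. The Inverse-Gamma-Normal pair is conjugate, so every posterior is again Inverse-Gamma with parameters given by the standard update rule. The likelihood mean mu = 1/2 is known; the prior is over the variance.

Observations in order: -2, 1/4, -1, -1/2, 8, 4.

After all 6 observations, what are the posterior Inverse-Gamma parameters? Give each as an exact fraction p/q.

alpha=16/3, beta=1313/32

obs 1: x=-2 → posterior Inverse-Gamma(17/6, 41/8)
obs 2: x=1/4 → posterior Inverse-Gamma(10/3, 165/32)
obs 3: x=-1 → posterior Inverse-Gamma(23/6, 201/32)
obs 4: x=-1/2 → posterior Inverse-Gamma(13/3, 217/32)
obs 5: x=8 → posterior Inverse-Gamma(29/6, 1117/32)
obs 6: x=4 → posterior Inverse-Gamma(16/3, 1313/32)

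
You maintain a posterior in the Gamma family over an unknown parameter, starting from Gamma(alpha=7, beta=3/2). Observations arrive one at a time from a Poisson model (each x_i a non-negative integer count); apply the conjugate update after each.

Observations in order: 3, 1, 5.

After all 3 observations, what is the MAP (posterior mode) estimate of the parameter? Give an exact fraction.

obs 1: x=3 → posterior Gamma(10, 5/2)
obs 2: x=1 → posterior Gamma(11, 7/2)
obs 3: x=5 → posterior Gamma(16, 9/2)

10/3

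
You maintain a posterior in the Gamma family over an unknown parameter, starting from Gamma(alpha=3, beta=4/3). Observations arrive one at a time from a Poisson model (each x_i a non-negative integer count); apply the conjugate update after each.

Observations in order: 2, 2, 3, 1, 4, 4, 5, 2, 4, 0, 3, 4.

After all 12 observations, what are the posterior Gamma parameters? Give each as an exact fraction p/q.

obs 1: x=2 → posterior Gamma(5, 7/3)
obs 2: x=2 → posterior Gamma(7, 10/3)
obs 3: x=3 → posterior Gamma(10, 13/3)
obs 4: x=1 → posterior Gamma(11, 16/3)
obs 5: x=4 → posterior Gamma(15, 19/3)
obs 6: x=4 → posterior Gamma(19, 22/3)
obs 7: x=5 → posterior Gamma(24, 25/3)
obs 8: x=2 → posterior Gamma(26, 28/3)
obs 9: x=4 → posterior Gamma(30, 31/3)
obs 10: x=0 → posterior Gamma(30, 34/3)
obs 11: x=3 → posterior Gamma(33, 37/3)
obs 12: x=4 → posterior Gamma(37, 40/3)

alpha=37, beta=40/3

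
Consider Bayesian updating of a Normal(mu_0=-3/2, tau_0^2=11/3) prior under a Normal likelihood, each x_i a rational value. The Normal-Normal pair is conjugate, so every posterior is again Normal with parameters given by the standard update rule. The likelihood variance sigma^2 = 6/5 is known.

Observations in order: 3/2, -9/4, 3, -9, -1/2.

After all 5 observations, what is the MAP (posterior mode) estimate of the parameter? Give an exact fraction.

obs 1: x=3/2 → posterior Normal(111/146, 66/73)
obs 2: x=-9/4 → posterior Normal(-273/512, 33/64)
obs 3: x=3 → posterior Normal(129/244, 22/61)
obs 4: x=-9 → posterior Normal(-1593/952, 33/119)
obs 5: x=-1/2 → posterior Normal(-1703/1172, 66/293)

-1703/1172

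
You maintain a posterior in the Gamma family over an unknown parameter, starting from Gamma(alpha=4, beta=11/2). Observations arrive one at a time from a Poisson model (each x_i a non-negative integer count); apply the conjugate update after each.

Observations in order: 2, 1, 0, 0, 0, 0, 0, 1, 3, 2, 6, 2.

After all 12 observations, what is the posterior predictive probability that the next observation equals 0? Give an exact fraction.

266335422555582049846649169921875/855531895666462872887391390111637

obs 1: x=2 → posterior Gamma(6, 13/2)
obs 2: x=1 → posterior Gamma(7, 15/2)
obs 3: x=0 → posterior Gamma(7, 17/2)
obs 4: x=0 → posterior Gamma(7, 19/2)
obs 5: x=0 → posterior Gamma(7, 21/2)
obs 6: x=0 → posterior Gamma(7, 23/2)
obs 7: x=0 → posterior Gamma(7, 25/2)
obs 8: x=1 → posterior Gamma(8, 27/2)
obs 9: x=3 → posterior Gamma(11, 29/2)
obs 10: x=2 → posterior Gamma(13, 31/2)
obs 11: x=6 → posterior Gamma(19, 33/2)
obs 12: x=2 → posterior Gamma(21, 35/2)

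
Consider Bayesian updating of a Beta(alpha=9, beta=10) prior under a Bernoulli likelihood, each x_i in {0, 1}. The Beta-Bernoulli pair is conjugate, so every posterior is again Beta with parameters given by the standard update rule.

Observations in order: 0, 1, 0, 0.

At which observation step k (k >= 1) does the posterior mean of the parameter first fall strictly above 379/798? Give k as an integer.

k = 2

obs 1: x=0 → posterior Beta(9, 11)
obs 2: x=1 → posterior Beta(10, 11)
obs 3: x=0 → posterior Beta(10, 12)
obs 4: x=0 → posterior Beta(10, 13)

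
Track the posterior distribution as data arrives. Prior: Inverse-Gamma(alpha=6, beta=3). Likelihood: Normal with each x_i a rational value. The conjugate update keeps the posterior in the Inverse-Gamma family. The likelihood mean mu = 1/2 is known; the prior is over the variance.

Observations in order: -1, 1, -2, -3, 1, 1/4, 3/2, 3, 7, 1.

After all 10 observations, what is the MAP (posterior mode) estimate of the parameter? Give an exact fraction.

obs 1: x=-1 → posterior Inverse-Gamma(13/2, 33/8)
obs 2: x=1 → posterior Inverse-Gamma(7, 17/4)
obs 3: x=-2 → posterior Inverse-Gamma(15/2, 59/8)
obs 4: x=-3 → posterior Inverse-Gamma(8, 27/2)
obs 5: x=1 → posterior Inverse-Gamma(17/2, 109/8)
obs 6: x=1/4 → posterior Inverse-Gamma(9, 437/32)
obs 7: x=3/2 → posterior Inverse-Gamma(19/2, 453/32)
obs 8: x=3 → posterior Inverse-Gamma(10, 553/32)
obs 9: x=7 → posterior Inverse-Gamma(21/2, 1229/32)
obs 10: x=1 → posterior Inverse-Gamma(11, 1233/32)

411/128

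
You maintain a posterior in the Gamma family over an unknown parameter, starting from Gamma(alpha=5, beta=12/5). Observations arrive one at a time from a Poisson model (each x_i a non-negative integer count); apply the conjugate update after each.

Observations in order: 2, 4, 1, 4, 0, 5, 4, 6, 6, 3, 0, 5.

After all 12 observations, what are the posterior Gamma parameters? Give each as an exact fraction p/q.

obs 1: x=2 → posterior Gamma(7, 17/5)
obs 2: x=4 → posterior Gamma(11, 22/5)
obs 3: x=1 → posterior Gamma(12, 27/5)
obs 4: x=4 → posterior Gamma(16, 32/5)
obs 5: x=0 → posterior Gamma(16, 37/5)
obs 6: x=5 → posterior Gamma(21, 42/5)
obs 7: x=4 → posterior Gamma(25, 47/5)
obs 8: x=6 → posterior Gamma(31, 52/5)
obs 9: x=6 → posterior Gamma(37, 57/5)
obs 10: x=3 → posterior Gamma(40, 62/5)
obs 11: x=0 → posterior Gamma(40, 67/5)
obs 12: x=5 → posterior Gamma(45, 72/5)

alpha=45, beta=72/5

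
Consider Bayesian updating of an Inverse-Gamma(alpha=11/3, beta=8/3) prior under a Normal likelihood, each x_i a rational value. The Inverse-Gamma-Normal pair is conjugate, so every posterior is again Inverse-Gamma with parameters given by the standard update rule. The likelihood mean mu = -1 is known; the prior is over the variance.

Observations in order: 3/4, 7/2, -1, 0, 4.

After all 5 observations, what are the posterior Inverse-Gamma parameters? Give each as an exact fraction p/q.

obs 1: x=3/4 → posterior Inverse-Gamma(25/6, 403/96)
obs 2: x=7/2 → posterior Inverse-Gamma(14/3, 1375/96)
obs 3: x=-1 → posterior Inverse-Gamma(31/6, 1375/96)
obs 4: x=0 → posterior Inverse-Gamma(17/3, 1423/96)
obs 5: x=4 → posterior Inverse-Gamma(37/6, 2623/96)

alpha=37/6, beta=2623/96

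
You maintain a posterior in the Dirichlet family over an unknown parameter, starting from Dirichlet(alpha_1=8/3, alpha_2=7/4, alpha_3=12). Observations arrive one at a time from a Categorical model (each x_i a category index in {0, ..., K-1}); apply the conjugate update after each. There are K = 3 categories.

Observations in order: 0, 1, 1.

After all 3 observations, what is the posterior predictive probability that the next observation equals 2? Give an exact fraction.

obs 1: x=0 → posterior Dirichlet(11/3, 7/4, 12)
obs 2: x=1 → posterior Dirichlet(11/3, 11/4, 12)
obs 3: x=1 → posterior Dirichlet(11/3, 15/4, 12)

144/233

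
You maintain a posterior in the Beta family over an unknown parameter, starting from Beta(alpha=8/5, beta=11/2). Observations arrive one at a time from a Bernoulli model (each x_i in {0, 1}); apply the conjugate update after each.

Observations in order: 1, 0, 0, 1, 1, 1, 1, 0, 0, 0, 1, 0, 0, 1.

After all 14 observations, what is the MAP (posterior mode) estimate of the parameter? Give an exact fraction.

76/191

obs 1: x=1 → posterior Beta(13/5, 11/2)
obs 2: x=0 → posterior Beta(13/5, 13/2)
obs 3: x=0 → posterior Beta(13/5, 15/2)
obs 4: x=1 → posterior Beta(18/5, 15/2)
obs 5: x=1 → posterior Beta(23/5, 15/2)
obs 6: x=1 → posterior Beta(28/5, 15/2)
obs 7: x=1 → posterior Beta(33/5, 15/2)
obs 8: x=0 → posterior Beta(33/5, 17/2)
obs 9: x=0 → posterior Beta(33/5, 19/2)
obs 10: x=0 → posterior Beta(33/5, 21/2)
obs 11: x=1 → posterior Beta(38/5, 21/2)
obs 12: x=0 → posterior Beta(38/5, 23/2)
obs 13: x=0 → posterior Beta(38/5, 25/2)
obs 14: x=1 → posterior Beta(43/5, 25/2)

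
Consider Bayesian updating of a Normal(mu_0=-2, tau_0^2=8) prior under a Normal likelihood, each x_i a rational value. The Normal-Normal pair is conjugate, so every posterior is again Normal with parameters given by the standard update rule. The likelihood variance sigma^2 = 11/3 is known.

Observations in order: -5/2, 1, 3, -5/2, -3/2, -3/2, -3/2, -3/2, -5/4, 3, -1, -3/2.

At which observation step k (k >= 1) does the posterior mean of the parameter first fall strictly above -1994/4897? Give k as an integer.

obs 1: x=-5/2 → posterior Normal(-82/35, 88/35)
obs 2: x=1 → posterior Normal(-58/59, 88/59)
obs 3: x=3 → posterior Normal(14/83, 88/83)
obs 4: x=-5/2 → posterior Normal(-46/107, 88/107)
obs 5: x=-3/2 → posterior Normal(-82/131, 88/131)
obs 6: x=-3/2 → posterior Normal(-118/155, 88/155)
obs 7: x=-3/2 → posterior Normal(-154/179, 88/179)
obs 8: x=-3/2 → posterior Normal(-190/203, 88/203)
obs 9: x=-5/4 → posterior Normal(-220/227, 88/227)
obs 10: x=3 → posterior Normal(-148/251, 88/251)
obs 11: x=-1 → posterior Normal(-172/275, 8/25)
obs 12: x=-3/2 → posterior Normal(-16/23, 88/299)

k = 3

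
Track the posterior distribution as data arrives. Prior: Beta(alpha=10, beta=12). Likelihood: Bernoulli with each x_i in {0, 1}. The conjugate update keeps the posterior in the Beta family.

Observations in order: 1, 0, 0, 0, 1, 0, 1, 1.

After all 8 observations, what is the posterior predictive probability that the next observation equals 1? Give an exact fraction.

obs 1: x=1 → posterior Beta(11, 12)
obs 2: x=0 → posterior Beta(11, 13)
obs 3: x=0 → posterior Beta(11, 14)
obs 4: x=0 → posterior Beta(11, 15)
obs 5: x=1 → posterior Beta(12, 15)
obs 6: x=0 → posterior Beta(12, 16)
obs 7: x=1 → posterior Beta(13, 16)
obs 8: x=1 → posterior Beta(14, 16)

7/15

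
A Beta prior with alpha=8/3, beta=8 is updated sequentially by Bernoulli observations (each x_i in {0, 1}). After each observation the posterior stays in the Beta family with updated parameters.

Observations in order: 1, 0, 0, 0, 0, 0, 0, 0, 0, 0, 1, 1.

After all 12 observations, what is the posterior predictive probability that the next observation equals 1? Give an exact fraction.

1/4

obs 1: x=1 → posterior Beta(11/3, 8)
obs 2: x=0 → posterior Beta(11/3, 9)
obs 3: x=0 → posterior Beta(11/3, 10)
obs 4: x=0 → posterior Beta(11/3, 11)
obs 5: x=0 → posterior Beta(11/3, 12)
obs 6: x=0 → posterior Beta(11/3, 13)
obs 7: x=0 → posterior Beta(11/3, 14)
obs 8: x=0 → posterior Beta(11/3, 15)
obs 9: x=0 → posterior Beta(11/3, 16)
obs 10: x=0 → posterior Beta(11/3, 17)
obs 11: x=1 → posterior Beta(14/3, 17)
obs 12: x=1 → posterior Beta(17/3, 17)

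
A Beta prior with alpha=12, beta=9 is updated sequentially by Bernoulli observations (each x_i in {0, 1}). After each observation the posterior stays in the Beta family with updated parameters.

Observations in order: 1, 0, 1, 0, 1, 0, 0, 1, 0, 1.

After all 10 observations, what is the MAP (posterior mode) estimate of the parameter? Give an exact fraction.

16/29

obs 1: x=1 → posterior Beta(13, 9)
obs 2: x=0 → posterior Beta(13, 10)
obs 3: x=1 → posterior Beta(14, 10)
obs 4: x=0 → posterior Beta(14, 11)
obs 5: x=1 → posterior Beta(15, 11)
obs 6: x=0 → posterior Beta(15, 12)
obs 7: x=0 → posterior Beta(15, 13)
obs 8: x=1 → posterior Beta(16, 13)
obs 9: x=0 → posterior Beta(16, 14)
obs 10: x=1 → posterior Beta(17, 14)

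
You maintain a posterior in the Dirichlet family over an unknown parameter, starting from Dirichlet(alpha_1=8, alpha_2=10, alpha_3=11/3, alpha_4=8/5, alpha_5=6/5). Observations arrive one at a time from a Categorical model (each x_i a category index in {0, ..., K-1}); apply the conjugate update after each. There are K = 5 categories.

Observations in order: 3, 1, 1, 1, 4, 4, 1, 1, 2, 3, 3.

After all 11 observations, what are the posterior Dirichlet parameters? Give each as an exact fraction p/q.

alpha_1=8, alpha_2=15, alpha_3=14/3, alpha_4=23/5, alpha_5=16/5

obs 1: x=3 → posterior Dirichlet(8, 10, 11/3, 13/5, 6/5)
obs 2: x=1 → posterior Dirichlet(8, 11, 11/3, 13/5, 6/5)
obs 3: x=1 → posterior Dirichlet(8, 12, 11/3, 13/5, 6/5)
obs 4: x=1 → posterior Dirichlet(8, 13, 11/3, 13/5, 6/5)
obs 5: x=4 → posterior Dirichlet(8, 13, 11/3, 13/5, 11/5)
obs 6: x=4 → posterior Dirichlet(8, 13, 11/3, 13/5, 16/5)
obs 7: x=1 → posterior Dirichlet(8, 14, 11/3, 13/5, 16/5)
obs 8: x=1 → posterior Dirichlet(8, 15, 11/3, 13/5, 16/5)
obs 9: x=2 → posterior Dirichlet(8, 15, 14/3, 13/5, 16/5)
obs 10: x=3 → posterior Dirichlet(8, 15, 14/3, 18/5, 16/5)
obs 11: x=3 → posterior Dirichlet(8, 15, 14/3, 23/5, 16/5)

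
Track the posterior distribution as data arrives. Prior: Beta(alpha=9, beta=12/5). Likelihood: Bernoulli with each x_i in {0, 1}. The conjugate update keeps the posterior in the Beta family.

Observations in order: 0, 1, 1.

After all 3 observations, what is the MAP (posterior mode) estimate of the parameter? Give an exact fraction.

obs 1: x=0 → posterior Beta(9, 17/5)
obs 2: x=1 → posterior Beta(10, 17/5)
obs 3: x=1 → posterior Beta(11, 17/5)

25/31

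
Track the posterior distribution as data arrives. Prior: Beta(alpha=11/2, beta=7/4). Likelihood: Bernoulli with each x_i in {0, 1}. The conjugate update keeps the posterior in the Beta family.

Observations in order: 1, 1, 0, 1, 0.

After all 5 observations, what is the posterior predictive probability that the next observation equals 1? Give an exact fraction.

34/49

obs 1: x=1 → posterior Beta(13/2, 7/4)
obs 2: x=1 → posterior Beta(15/2, 7/4)
obs 3: x=0 → posterior Beta(15/2, 11/4)
obs 4: x=1 → posterior Beta(17/2, 11/4)
obs 5: x=0 → posterior Beta(17/2, 15/4)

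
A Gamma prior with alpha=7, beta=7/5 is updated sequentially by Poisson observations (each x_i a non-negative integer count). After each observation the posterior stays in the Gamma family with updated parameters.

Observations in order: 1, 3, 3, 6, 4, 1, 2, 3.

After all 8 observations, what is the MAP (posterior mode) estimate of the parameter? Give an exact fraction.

145/47

obs 1: x=1 → posterior Gamma(8, 12/5)
obs 2: x=3 → posterior Gamma(11, 17/5)
obs 3: x=3 → posterior Gamma(14, 22/5)
obs 4: x=6 → posterior Gamma(20, 27/5)
obs 5: x=4 → posterior Gamma(24, 32/5)
obs 6: x=1 → posterior Gamma(25, 37/5)
obs 7: x=2 → posterior Gamma(27, 42/5)
obs 8: x=3 → posterior Gamma(30, 47/5)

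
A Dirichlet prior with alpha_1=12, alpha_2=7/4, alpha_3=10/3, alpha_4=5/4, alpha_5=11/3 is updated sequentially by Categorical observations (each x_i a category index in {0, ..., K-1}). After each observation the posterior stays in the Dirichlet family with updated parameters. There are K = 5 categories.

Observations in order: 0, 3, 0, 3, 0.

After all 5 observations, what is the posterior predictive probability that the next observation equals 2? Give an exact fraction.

obs 1: x=0 → posterior Dirichlet(13, 7/4, 10/3, 5/4, 11/3)
obs 2: x=3 → posterior Dirichlet(13, 7/4, 10/3, 9/4, 11/3)
obs 3: x=0 → posterior Dirichlet(14, 7/4, 10/3, 9/4, 11/3)
obs 4: x=3 → posterior Dirichlet(14, 7/4, 10/3, 13/4, 11/3)
obs 5: x=0 → posterior Dirichlet(15, 7/4, 10/3, 13/4, 11/3)

10/81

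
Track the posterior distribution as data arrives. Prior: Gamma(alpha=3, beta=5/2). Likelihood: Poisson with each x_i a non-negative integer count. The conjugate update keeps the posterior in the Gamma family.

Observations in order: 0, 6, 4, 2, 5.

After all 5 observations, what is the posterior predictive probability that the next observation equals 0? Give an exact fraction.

obs 1: x=0 → posterior Gamma(3, 7/2)
obs 2: x=6 → posterior Gamma(9, 9/2)
obs 3: x=4 → posterior Gamma(13, 11/2)
obs 4: x=2 → posterior Gamma(15, 13/2)
obs 5: x=5 → posterior Gamma(20, 15/2)

332525673007965087890625/4064231406647572522401601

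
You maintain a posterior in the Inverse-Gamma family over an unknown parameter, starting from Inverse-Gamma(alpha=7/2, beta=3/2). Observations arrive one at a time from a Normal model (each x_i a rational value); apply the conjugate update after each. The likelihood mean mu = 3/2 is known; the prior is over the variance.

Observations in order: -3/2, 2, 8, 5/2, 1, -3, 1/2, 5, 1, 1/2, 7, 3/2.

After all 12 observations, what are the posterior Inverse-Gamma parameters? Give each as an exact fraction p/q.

obs 1: x=-3/2 → posterior Inverse-Gamma(4, 6)
obs 2: x=2 → posterior Inverse-Gamma(9/2, 49/8)
obs 3: x=8 → posterior Inverse-Gamma(5, 109/4)
obs 4: x=5/2 → posterior Inverse-Gamma(11/2, 111/4)
obs 5: x=1 → posterior Inverse-Gamma(6, 223/8)
obs 6: x=-3 → posterior Inverse-Gamma(13/2, 38)
obs 7: x=1/2 → posterior Inverse-Gamma(7, 77/2)
obs 8: x=5 → posterior Inverse-Gamma(15/2, 357/8)
obs 9: x=1 → posterior Inverse-Gamma(8, 179/4)
obs 10: x=1/2 → posterior Inverse-Gamma(17/2, 181/4)
obs 11: x=7 → posterior Inverse-Gamma(9, 483/8)
obs 12: x=3/2 → posterior Inverse-Gamma(19/2, 483/8)

alpha=19/2, beta=483/8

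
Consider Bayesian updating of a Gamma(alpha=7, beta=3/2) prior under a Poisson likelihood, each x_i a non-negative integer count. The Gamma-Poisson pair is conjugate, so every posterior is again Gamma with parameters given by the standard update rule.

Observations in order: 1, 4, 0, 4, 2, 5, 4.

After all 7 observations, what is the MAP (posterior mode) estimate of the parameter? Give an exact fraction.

52/17

obs 1: x=1 → posterior Gamma(8, 5/2)
obs 2: x=4 → posterior Gamma(12, 7/2)
obs 3: x=0 → posterior Gamma(12, 9/2)
obs 4: x=4 → posterior Gamma(16, 11/2)
obs 5: x=2 → posterior Gamma(18, 13/2)
obs 6: x=5 → posterior Gamma(23, 15/2)
obs 7: x=4 → posterior Gamma(27, 17/2)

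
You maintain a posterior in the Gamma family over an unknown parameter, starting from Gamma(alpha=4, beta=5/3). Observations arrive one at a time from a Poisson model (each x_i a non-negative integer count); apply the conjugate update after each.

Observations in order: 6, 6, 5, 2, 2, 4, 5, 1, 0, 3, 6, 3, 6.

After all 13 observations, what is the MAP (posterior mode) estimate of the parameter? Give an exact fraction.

39/11

obs 1: x=6 → posterior Gamma(10, 8/3)
obs 2: x=6 → posterior Gamma(16, 11/3)
obs 3: x=5 → posterior Gamma(21, 14/3)
obs 4: x=2 → posterior Gamma(23, 17/3)
obs 5: x=2 → posterior Gamma(25, 20/3)
obs 6: x=4 → posterior Gamma(29, 23/3)
obs 7: x=5 → posterior Gamma(34, 26/3)
obs 8: x=1 → posterior Gamma(35, 29/3)
obs 9: x=0 → posterior Gamma(35, 32/3)
obs 10: x=3 → posterior Gamma(38, 35/3)
obs 11: x=6 → posterior Gamma(44, 38/3)
obs 12: x=3 → posterior Gamma(47, 41/3)
obs 13: x=6 → posterior Gamma(53, 44/3)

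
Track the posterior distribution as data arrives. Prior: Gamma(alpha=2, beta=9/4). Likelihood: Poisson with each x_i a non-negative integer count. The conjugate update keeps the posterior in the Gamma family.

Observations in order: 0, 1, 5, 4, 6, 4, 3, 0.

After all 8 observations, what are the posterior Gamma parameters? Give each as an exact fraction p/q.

obs 1: x=0 → posterior Gamma(2, 13/4)
obs 2: x=1 → posterior Gamma(3, 17/4)
obs 3: x=5 → posterior Gamma(8, 21/4)
obs 4: x=4 → posterior Gamma(12, 25/4)
obs 5: x=6 → posterior Gamma(18, 29/4)
obs 6: x=4 → posterior Gamma(22, 33/4)
obs 7: x=3 → posterior Gamma(25, 37/4)
obs 8: x=0 → posterior Gamma(25, 41/4)

alpha=25, beta=41/4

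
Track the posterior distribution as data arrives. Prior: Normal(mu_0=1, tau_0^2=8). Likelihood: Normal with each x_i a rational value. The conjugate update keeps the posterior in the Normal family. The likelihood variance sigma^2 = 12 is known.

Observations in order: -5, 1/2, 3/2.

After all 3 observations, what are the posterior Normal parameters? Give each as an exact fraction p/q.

mu_0=-1/3, tau_0^2=8/3

obs 1: x=-5 → posterior Normal(-7/5, 24/5)
obs 2: x=1/2 → posterior Normal(-6/7, 24/7)
obs 3: x=3/2 → posterior Normal(-1/3, 8/3)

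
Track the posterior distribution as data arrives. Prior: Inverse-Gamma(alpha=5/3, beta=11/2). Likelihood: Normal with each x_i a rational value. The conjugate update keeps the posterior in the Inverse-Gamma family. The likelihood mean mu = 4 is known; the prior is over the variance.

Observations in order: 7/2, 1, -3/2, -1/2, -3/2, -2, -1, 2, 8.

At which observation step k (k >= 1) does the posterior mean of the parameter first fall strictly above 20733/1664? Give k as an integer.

k = 4

obs 1: x=7/2 → posterior Inverse-Gamma(13/6, 45/8)
obs 2: x=1 → posterior Inverse-Gamma(8/3, 81/8)
obs 3: x=-3/2 → posterior Inverse-Gamma(19/6, 101/4)
obs 4: x=-1/2 → posterior Inverse-Gamma(11/3, 283/8)
obs 5: x=-3/2 → posterior Inverse-Gamma(25/6, 101/2)
obs 6: x=-2 → posterior Inverse-Gamma(14/3, 137/2)
obs 7: x=-1 → posterior Inverse-Gamma(31/6, 81)
obs 8: x=2 → posterior Inverse-Gamma(17/3, 83)
obs 9: x=8 → posterior Inverse-Gamma(37/6, 91)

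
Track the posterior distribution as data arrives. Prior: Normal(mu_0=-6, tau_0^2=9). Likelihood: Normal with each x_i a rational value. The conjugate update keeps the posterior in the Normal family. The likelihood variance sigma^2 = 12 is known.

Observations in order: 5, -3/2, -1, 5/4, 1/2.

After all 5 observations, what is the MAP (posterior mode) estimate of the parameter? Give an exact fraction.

-45/76

obs 1: x=5 → posterior Normal(-9/7, 36/7)
obs 2: x=-3/2 → posterior Normal(-27/20, 18/5)
obs 3: x=-1 → posterior Normal(-33/26, 36/13)
obs 4: x=5/4 → posterior Normal(-51/64, 9/4)
obs 5: x=1/2 → posterior Normal(-45/76, 36/19)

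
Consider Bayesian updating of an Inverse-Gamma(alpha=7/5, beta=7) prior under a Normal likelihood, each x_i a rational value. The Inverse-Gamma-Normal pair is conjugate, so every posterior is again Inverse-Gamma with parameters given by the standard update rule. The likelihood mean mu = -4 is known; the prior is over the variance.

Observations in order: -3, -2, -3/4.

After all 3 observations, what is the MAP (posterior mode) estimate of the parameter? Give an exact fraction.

obs 1: x=-3 → posterior Inverse-Gamma(19/10, 15/2)
obs 2: x=-2 → posterior Inverse-Gamma(12/5, 19/2)
obs 3: x=-3/4 → posterior Inverse-Gamma(29/10, 473/32)

2365/624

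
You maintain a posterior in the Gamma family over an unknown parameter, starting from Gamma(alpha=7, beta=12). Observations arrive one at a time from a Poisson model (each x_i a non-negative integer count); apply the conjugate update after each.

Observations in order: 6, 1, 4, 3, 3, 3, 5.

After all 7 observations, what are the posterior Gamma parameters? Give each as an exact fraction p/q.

obs 1: x=6 → posterior Gamma(13, 13)
obs 2: x=1 → posterior Gamma(14, 14)
obs 3: x=4 → posterior Gamma(18, 15)
obs 4: x=3 → posterior Gamma(21, 16)
obs 5: x=3 → posterior Gamma(24, 17)
obs 6: x=3 → posterior Gamma(27, 18)
obs 7: x=5 → posterior Gamma(32, 19)

alpha=32, beta=19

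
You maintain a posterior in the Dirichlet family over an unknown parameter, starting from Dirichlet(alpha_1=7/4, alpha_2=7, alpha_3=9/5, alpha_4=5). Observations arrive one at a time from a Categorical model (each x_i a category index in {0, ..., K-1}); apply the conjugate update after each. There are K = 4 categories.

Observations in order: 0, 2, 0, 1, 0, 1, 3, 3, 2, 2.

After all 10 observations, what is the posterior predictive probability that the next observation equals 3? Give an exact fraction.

obs 1: x=0 → posterior Dirichlet(11/4, 7, 9/5, 5)
obs 2: x=2 → posterior Dirichlet(11/4, 7, 14/5, 5)
obs 3: x=0 → posterior Dirichlet(15/4, 7, 14/5, 5)
obs 4: x=1 → posterior Dirichlet(15/4, 8, 14/5, 5)
obs 5: x=0 → posterior Dirichlet(19/4, 8, 14/5, 5)
obs 6: x=1 → posterior Dirichlet(19/4, 9, 14/5, 5)
obs 7: x=3 → posterior Dirichlet(19/4, 9, 14/5, 6)
obs 8: x=3 → posterior Dirichlet(19/4, 9, 14/5, 7)
obs 9: x=2 → posterior Dirichlet(19/4, 9, 19/5, 7)
obs 10: x=2 → posterior Dirichlet(19/4, 9, 24/5, 7)

20/73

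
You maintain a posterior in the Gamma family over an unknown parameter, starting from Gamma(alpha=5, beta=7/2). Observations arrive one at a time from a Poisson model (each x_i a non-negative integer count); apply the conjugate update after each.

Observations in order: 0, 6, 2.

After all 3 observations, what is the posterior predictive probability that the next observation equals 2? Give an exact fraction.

obs 1: x=0 → posterior Gamma(5, 9/2)
obs 2: x=6 → posterior Gamma(11, 11/2)
obs 3: x=2 → posterior Gamma(13, 13/2)

110246538799580092/437893890380859375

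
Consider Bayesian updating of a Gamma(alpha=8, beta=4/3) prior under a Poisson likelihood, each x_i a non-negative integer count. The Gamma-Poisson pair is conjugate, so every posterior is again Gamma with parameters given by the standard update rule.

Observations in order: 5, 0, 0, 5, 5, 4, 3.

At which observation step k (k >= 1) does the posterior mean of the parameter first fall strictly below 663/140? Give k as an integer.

obs 1: x=5 → posterior Gamma(13, 7/3)
obs 2: x=0 → posterior Gamma(13, 10/3)
obs 3: x=0 → posterior Gamma(13, 13/3)
obs 4: x=5 → posterior Gamma(18, 16/3)
obs 5: x=5 → posterior Gamma(23, 19/3)
obs 6: x=4 → posterior Gamma(27, 22/3)
obs 7: x=3 → posterior Gamma(30, 25/3)

k = 2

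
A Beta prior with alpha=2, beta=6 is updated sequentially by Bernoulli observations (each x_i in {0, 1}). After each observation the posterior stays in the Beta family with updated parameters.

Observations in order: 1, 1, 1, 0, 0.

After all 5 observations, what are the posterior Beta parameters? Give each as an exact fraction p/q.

obs 1: x=1 → posterior Beta(3, 6)
obs 2: x=1 → posterior Beta(4, 6)
obs 3: x=1 → posterior Beta(5, 6)
obs 4: x=0 → posterior Beta(5, 7)
obs 5: x=0 → posterior Beta(5, 8)

alpha=5, beta=8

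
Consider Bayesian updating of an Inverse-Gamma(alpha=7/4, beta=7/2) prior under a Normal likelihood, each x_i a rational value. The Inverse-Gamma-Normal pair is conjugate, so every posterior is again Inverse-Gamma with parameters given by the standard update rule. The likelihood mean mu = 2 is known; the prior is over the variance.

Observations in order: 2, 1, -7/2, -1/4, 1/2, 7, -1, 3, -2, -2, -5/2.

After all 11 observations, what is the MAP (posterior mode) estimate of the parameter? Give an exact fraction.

obs 1: x=2 → posterior Inverse-Gamma(9/4, 7/2)
obs 2: x=1 → posterior Inverse-Gamma(11/4, 4)
obs 3: x=-7/2 → posterior Inverse-Gamma(13/4, 153/8)
obs 4: x=-1/4 → posterior Inverse-Gamma(15/4, 693/32)
obs 5: x=1/2 → posterior Inverse-Gamma(17/4, 729/32)
obs 6: x=7 → posterior Inverse-Gamma(19/4, 1129/32)
obs 7: x=-1 → posterior Inverse-Gamma(21/4, 1273/32)
obs 8: x=3 → posterior Inverse-Gamma(23/4, 1289/32)
obs 9: x=-2 → posterior Inverse-Gamma(25/4, 1545/32)
obs 10: x=-2 → posterior Inverse-Gamma(27/4, 1801/32)
obs 11: x=-5/2 → posterior Inverse-Gamma(29/4, 2125/32)

2125/264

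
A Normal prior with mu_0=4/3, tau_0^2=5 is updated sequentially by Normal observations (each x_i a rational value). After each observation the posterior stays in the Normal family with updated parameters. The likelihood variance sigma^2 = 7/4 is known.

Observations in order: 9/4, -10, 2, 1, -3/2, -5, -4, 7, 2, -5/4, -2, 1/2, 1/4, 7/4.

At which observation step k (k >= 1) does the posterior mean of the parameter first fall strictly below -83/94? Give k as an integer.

obs 1: x=9/4 → posterior Normal(163/81, 35/27)
obs 2: x=-10 → posterior Normal(-437/141, 35/47)
obs 3: x=2 → posterior Normal(-317/201, 35/67)
obs 4: x=1 → posterior Normal(-257/261, 35/87)
obs 5: x=-3/2 → posterior Normal(-347/321, 35/107)
obs 6: x=-5 → posterior Normal(-647/381, 35/127)
obs 7: x=-4 → posterior Normal(-887/441, 5/21)
obs 8: x=7 → posterior Normal(-467/501, 35/167)
obs 9: x=2 → posterior Normal(-347/561, 35/187)
obs 10: x=-5/4 → posterior Normal(-422/621, 35/207)
obs 11: x=-2 → posterior Normal(-542/681, 35/227)
obs 12: x=1/2 → posterior Normal(-512/741, 35/247)
obs 13: x=1/4 → posterior Normal(-497/801, 35/267)
obs 14: x=7/4 → posterior Normal(-56/123, 5/41)

k = 2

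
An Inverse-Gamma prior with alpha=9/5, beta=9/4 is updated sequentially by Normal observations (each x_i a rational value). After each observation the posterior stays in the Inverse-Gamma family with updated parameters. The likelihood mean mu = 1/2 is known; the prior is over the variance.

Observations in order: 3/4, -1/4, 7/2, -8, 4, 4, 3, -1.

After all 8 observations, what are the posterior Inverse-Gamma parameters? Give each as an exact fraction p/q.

obs 1: x=3/4 → posterior Inverse-Gamma(23/10, 73/32)
obs 2: x=-1/4 → posterior Inverse-Gamma(14/5, 41/16)
obs 3: x=7/2 → posterior Inverse-Gamma(33/10, 113/16)
obs 4: x=-8 → posterior Inverse-Gamma(19/5, 691/16)
obs 5: x=4 → posterior Inverse-Gamma(43/10, 789/16)
obs 6: x=4 → posterior Inverse-Gamma(24/5, 887/16)
obs 7: x=3 → posterior Inverse-Gamma(53/10, 937/16)
obs 8: x=-1 → posterior Inverse-Gamma(29/5, 955/16)

alpha=29/5, beta=955/16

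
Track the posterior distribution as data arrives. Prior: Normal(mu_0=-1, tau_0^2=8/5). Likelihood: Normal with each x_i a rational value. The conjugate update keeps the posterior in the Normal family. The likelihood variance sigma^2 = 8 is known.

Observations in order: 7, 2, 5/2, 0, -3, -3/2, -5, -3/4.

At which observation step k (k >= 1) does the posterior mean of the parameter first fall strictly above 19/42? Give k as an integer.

obs 1: x=7 → posterior Normal(1/3, 4/3)
obs 2: x=2 → posterior Normal(4/7, 8/7)
obs 3: x=5/2 → posterior Normal(13/16, 1)
obs 4: x=0 → posterior Normal(13/18, 8/9)
obs 5: x=-3 → posterior Normal(7/20, 4/5)
obs 6: x=-3/2 → posterior Normal(2/11, 8/11)
obs 7: x=-5 → posterior Normal(-1/4, 2/3)
obs 8: x=-3/4 → posterior Normal(-15/52, 8/13)

k = 2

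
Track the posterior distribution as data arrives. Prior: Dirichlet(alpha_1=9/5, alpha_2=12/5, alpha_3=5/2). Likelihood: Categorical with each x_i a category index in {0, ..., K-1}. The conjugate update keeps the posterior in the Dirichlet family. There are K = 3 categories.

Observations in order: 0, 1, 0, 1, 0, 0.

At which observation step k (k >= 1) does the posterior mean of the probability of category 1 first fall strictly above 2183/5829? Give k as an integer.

k = 2

obs 1: x=0 → posterior Dirichlet(14/5, 12/5, 5/2)
obs 2: x=1 → posterior Dirichlet(14/5, 17/5, 5/2)
obs 3: x=0 → posterior Dirichlet(19/5, 17/5, 5/2)
obs 4: x=1 → posterior Dirichlet(19/5, 22/5, 5/2)
obs 5: x=0 → posterior Dirichlet(24/5, 22/5, 5/2)
obs 6: x=0 → posterior Dirichlet(29/5, 22/5, 5/2)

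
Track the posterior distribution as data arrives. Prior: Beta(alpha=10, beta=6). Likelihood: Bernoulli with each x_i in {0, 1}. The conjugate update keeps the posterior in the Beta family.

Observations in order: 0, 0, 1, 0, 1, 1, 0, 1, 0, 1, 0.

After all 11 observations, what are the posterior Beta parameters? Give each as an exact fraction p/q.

obs 1: x=0 → posterior Beta(10, 7)
obs 2: x=0 → posterior Beta(10, 8)
obs 3: x=1 → posterior Beta(11, 8)
obs 4: x=0 → posterior Beta(11, 9)
obs 5: x=1 → posterior Beta(12, 9)
obs 6: x=1 → posterior Beta(13, 9)
obs 7: x=0 → posterior Beta(13, 10)
obs 8: x=1 → posterior Beta(14, 10)
obs 9: x=0 → posterior Beta(14, 11)
obs 10: x=1 → posterior Beta(15, 11)
obs 11: x=0 → posterior Beta(15, 12)

alpha=15, beta=12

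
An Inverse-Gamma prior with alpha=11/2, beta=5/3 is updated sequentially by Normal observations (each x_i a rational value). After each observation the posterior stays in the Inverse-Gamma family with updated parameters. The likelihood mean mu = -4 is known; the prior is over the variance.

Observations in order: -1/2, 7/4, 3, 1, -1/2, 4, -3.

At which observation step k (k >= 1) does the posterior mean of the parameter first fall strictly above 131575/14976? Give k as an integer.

k = 4

obs 1: x=-1/2 → posterior Inverse-Gamma(6, 187/24)
obs 2: x=7/4 → posterior Inverse-Gamma(13/2, 2335/96)
obs 3: x=3 → posterior Inverse-Gamma(7, 4687/96)
obs 4: x=1 → posterior Inverse-Gamma(15/2, 5887/96)
obs 5: x=-1/2 → posterior Inverse-Gamma(8, 6475/96)
obs 6: x=4 → posterior Inverse-Gamma(17/2, 9547/96)
obs 7: x=-3 → posterior Inverse-Gamma(9, 9595/96)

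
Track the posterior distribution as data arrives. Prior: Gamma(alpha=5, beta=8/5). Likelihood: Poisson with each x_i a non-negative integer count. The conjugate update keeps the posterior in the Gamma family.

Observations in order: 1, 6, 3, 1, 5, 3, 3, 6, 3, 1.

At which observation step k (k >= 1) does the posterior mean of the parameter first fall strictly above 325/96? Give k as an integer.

obs 1: x=1 → posterior Gamma(6, 13/5)
obs 2: x=6 → posterior Gamma(12, 18/5)
obs 3: x=3 → posterior Gamma(15, 23/5)
obs 4: x=1 → posterior Gamma(16, 28/5)
obs 5: x=5 → posterior Gamma(21, 33/5)
obs 6: x=3 → posterior Gamma(24, 38/5)
obs 7: x=3 → posterior Gamma(27, 43/5)
obs 8: x=6 → posterior Gamma(33, 48/5)
obs 9: x=3 → posterior Gamma(36, 53/5)
obs 10: x=1 → posterior Gamma(37, 58/5)

k = 8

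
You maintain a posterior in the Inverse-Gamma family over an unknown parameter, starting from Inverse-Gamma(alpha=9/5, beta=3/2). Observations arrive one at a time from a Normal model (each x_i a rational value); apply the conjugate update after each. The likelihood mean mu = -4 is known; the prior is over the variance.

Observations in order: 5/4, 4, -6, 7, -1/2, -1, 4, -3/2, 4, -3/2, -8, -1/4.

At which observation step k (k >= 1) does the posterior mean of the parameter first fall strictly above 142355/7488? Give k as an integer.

obs 1: x=5/4 → posterior Inverse-Gamma(23/10, 489/32)
obs 2: x=4 → posterior Inverse-Gamma(14/5, 1513/32)
obs 3: x=-6 → posterior Inverse-Gamma(33/10, 1577/32)
obs 4: x=7 → posterior Inverse-Gamma(19/5, 3513/32)
obs 5: x=-1/2 → posterior Inverse-Gamma(43/10, 3709/32)
obs 6: x=-1 → posterior Inverse-Gamma(24/5, 3853/32)
obs 7: x=4 → posterior Inverse-Gamma(53/10, 4877/32)
obs 8: x=-3/2 → posterior Inverse-Gamma(29/5, 4977/32)
obs 9: x=4 → posterior Inverse-Gamma(63/10, 6001/32)
obs 10: x=-3/2 → posterior Inverse-Gamma(34/5, 6101/32)
obs 11: x=-8 → posterior Inverse-Gamma(73/10, 6357/32)
obs 12: x=-1/4 → posterior Inverse-Gamma(39/5, 3291/16)

k = 2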